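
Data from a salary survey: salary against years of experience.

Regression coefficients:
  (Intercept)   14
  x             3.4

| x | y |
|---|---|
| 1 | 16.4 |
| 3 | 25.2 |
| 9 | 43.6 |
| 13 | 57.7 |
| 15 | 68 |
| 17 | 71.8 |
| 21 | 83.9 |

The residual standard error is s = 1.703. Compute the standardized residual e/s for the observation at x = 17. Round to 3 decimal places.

0.000

ŷ = 14 + 3.4·17 = 71.8
e = 71.8 − 71.8 = 0
e/s = 0 / 1.703 = 0.000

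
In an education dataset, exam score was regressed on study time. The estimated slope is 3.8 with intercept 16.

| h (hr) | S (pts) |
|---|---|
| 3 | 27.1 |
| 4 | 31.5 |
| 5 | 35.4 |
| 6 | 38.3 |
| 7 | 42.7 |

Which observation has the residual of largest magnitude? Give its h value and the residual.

h=3: Ŝ = 16 + 3.8·3 = 27.4; e = 27.1 − 27.4 = -0.3
h=4: Ŝ = 16 + 3.8·4 = 31.2; e = 31.5 − 31.2 = 0.3
h=5: Ŝ = 16 + 3.8·5 = 35; e = 35.4 − 35 = 0.4
h=6: Ŝ = 16 + 3.8·6 = 38.8; e = 38.3 − 38.8 = -0.5
h=7: Ŝ = 16 + 3.8·7 = 42.6; e = 42.7 − 42.6 = 0.1
Largest |e| is 0.5 at h = 6, residual -0.5.

h = 6, e = -0.5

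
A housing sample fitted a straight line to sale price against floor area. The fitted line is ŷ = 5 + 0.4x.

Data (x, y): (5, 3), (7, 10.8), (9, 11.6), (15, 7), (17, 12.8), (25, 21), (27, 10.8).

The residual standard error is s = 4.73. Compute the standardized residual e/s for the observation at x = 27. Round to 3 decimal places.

ŷ = 5 + 0.4·27 = 15.8
e = 10.8 − 15.8 = -5
e/s = -5 / 4.73 = -1.057

-1.057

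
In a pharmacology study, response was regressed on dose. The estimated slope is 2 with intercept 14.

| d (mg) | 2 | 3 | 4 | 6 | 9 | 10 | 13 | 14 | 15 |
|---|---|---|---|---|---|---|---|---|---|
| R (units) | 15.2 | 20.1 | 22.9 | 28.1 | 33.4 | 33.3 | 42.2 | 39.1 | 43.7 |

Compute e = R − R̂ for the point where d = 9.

R̂ = 14 + 2·9 = 32
e = 33.4 − 32 = 1.4

e = 1.4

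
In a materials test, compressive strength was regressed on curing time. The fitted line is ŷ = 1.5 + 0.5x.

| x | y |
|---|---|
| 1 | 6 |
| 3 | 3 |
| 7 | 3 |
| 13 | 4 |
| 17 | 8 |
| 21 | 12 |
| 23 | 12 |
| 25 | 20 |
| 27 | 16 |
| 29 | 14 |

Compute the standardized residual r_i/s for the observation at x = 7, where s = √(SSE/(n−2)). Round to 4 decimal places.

x=1: ŷ = 1.5 + 0.5·1 = 2; r = 6 − 2 = 4
x=3: ŷ = 1.5 + 0.5·3 = 3; r = 3 − 3 = 0
x=7: ŷ = 1.5 + 0.5·7 = 5; r = 3 − 5 = -2
x=13: ŷ = 1.5 + 0.5·13 = 8; r = 4 − 8 = -4
x=17: ŷ = 1.5 + 0.5·17 = 10; r = 8 − 10 = -2
x=21: ŷ = 1.5 + 0.5·21 = 12; r = 12 − 12 = 0
x=23: ŷ = 1.5 + 0.5·23 = 13; r = 12 − 13 = -1
x=25: ŷ = 1.5 + 0.5·25 = 14; r = 20 − 14 = 6
x=27: ŷ = 1.5 + 0.5·27 = 15; r = 16 − 15 = 1
x=29: ŷ = 1.5 + 0.5·29 = 16; r = 14 − 16 = -2
SSE = 16 + 0 + 4 + 16 + 4 + 0 + 1 + 36 + 1 + 4 = 82
s = √(82/8) = 3.20156
r/s = -2 / 3.20156 = -0.6247

-0.6247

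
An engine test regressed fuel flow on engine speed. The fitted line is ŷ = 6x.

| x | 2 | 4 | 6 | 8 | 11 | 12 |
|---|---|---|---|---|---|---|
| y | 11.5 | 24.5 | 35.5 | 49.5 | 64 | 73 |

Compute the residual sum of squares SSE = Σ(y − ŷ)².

SSE = 8

x=2: ŷ = 6·2 = 12; r = 11.5 − 12 = -0.5
x=4: ŷ = 6·4 = 24; r = 24.5 − 24 = 0.5
x=6: ŷ = 6·6 = 36; r = 35.5 − 36 = -0.5
x=8: ŷ = 6·8 = 48; r = 49.5 − 48 = 1.5
x=11: ŷ = 6·11 = 66; r = 64 − 66 = -2
x=12: ŷ = 6·12 = 72; r = 73 − 72 = 1
SSE = 0.25 + 0.25 + 0.25 + 2.25 + 4 + 1 = 8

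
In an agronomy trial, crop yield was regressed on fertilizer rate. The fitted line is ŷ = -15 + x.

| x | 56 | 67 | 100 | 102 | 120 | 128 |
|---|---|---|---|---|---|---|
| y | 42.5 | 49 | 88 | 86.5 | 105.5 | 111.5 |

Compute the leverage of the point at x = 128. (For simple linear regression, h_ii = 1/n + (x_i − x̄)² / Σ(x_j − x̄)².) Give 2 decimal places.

h = 0.42

x̄ = (56 + 67 + 100 + 102 + 120 + 128)/6 = 95.5
Σ(x − x̄)² = 1560.25 + 812.25 + 20.25 + 42.25 + 600.25 + 1056.25 = 4091.5
h = 1/6 + (32.5)²/4091.5 = 0.166667 + 0.258157 = 0.42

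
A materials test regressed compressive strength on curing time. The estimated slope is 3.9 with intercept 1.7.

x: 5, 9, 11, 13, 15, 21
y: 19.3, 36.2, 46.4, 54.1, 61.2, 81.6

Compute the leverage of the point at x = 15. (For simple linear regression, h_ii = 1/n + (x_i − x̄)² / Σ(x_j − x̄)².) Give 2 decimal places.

x̄ = (5 + 9 + 11 + 13 + 15 + 21)/6 = 12.3333
Σ(x − x̄)² = 53.7778 + 11.1111 + 1.77778 + 0.444444 + 7.11111 + 75.1111 = 149.333
h = 1/6 + (2.66667)²/149.333 = 0.166667 + 0.047619 = 0.21

h = 0.21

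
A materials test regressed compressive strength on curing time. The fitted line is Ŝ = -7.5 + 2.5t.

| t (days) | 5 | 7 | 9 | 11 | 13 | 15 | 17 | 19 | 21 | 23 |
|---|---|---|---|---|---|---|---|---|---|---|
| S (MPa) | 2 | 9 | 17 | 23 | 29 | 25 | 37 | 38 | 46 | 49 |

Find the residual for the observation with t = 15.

Ŝ = -7.5 + 2.5·15 = 30
e = 25 − 30 = -5

e = -5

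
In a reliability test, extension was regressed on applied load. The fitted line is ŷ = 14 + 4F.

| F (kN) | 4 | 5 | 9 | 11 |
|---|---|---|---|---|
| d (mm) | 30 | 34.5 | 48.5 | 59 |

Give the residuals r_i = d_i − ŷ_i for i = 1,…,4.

0, 0.5, -1.5, 1

F=4: ŷ = 14 + 4·4 = 30; r = 30 − 30 = 0
F=5: ŷ = 14 + 4·5 = 34; r = 34.5 − 34 = 0.5
F=9: ŷ = 14 + 4·9 = 50; r = 48.5 − 50 = -1.5
F=11: ŷ = 14 + 4·11 = 58; r = 59 − 58 = 1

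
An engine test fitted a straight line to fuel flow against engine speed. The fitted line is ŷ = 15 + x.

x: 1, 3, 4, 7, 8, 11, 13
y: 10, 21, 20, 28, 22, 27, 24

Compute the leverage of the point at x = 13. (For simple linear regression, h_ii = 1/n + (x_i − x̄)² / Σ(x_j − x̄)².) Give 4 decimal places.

h = 0.4912

x̄ = (1 + 3 + 4 + 7 + 8 + 11 + 13)/7 = 6.71429
Σ(x − x̄)² = 32.6531 + 13.7959 + 7.36735 + 0.0816327 + 1.65306 + 18.3673 + 39.5102 = 113.429
h = 1/7 + (6.28571)²/113.429 = 0.142857 + 0.348327 = 0.4912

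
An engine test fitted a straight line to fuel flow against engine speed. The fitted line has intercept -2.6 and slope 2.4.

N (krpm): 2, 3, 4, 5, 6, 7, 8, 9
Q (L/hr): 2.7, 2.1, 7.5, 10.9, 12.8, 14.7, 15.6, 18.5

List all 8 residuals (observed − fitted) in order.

0.5, -2.5, 0.5, 1.5, 1, 0.5, -1, -0.5

N=2: Q̂ = -2.6 + 2.4·2 = 2.2; e = 2.7 − 2.2 = 0.5
N=3: Q̂ = -2.6 + 2.4·3 = 4.6; e = 2.1 − 4.6 = -2.5
N=4: Q̂ = -2.6 + 2.4·4 = 7; e = 7.5 − 7 = 0.5
N=5: Q̂ = -2.6 + 2.4·5 = 9.4; e = 10.9 − 9.4 = 1.5
N=6: Q̂ = -2.6 + 2.4·6 = 11.8; e = 12.8 − 11.8 = 1
N=7: Q̂ = -2.6 + 2.4·7 = 14.2; e = 14.7 − 14.2 = 0.5
N=8: Q̂ = -2.6 + 2.4·8 = 16.6; e = 15.6 − 16.6 = -1
N=9: Q̂ = -2.6 + 2.4·9 = 19; e = 18.5 − 19 = -0.5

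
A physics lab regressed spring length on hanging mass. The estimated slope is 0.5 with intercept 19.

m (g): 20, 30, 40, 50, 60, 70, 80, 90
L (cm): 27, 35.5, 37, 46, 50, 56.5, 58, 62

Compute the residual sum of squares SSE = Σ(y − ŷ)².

SSE = 26.5

m=20: L̂ = 19 + 0.5·20 = 29; r = 27 − 29 = -2
m=30: L̂ = 19 + 0.5·30 = 34; r = 35.5 − 34 = 1.5
m=40: L̂ = 19 + 0.5·40 = 39; r = 37 − 39 = -2
m=50: L̂ = 19 + 0.5·50 = 44; r = 46 − 44 = 2
m=60: L̂ = 19 + 0.5·60 = 49; r = 50 − 49 = 1
m=70: L̂ = 19 + 0.5·70 = 54; r = 56.5 − 54 = 2.5
m=80: L̂ = 19 + 0.5·80 = 59; r = 58 − 59 = -1
m=90: L̂ = 19 + 0.5·90 = 64; r = 62 − 64 = -2
SSE = 4 + 2.25 + 4 + 4 + 1 + 6.25 + 1 + 4 = 26.5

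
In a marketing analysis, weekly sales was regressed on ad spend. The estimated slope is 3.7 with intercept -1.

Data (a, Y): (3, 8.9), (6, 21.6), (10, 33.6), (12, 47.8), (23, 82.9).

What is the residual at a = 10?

ŷ = -1 + 3.7·10 = 36
r = 33.6 − 36 = -2.4

r = -2.4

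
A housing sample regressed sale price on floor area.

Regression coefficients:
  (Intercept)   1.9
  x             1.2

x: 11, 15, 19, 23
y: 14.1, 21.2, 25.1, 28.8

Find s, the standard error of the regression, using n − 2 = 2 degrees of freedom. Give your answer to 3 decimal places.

x=11: ŷ = 1.9 + 1.2·11 = 15.1; r = 14.1 − 15.1 = -1
x=15: ŷ = 1.9 + 1.2·15 = 19.9; r = 21.2 − 19.9 = 1.3
x=19: ŷ = 1.9 + 1.2·19 = 24.7; r = 25.1 − 24.7 = 0.4
x=23: ŷ = 1.9 + 1.2·23 = 29.5; r = 28.8 − 29.5 = -0.7
SSE = 1 + 1.69 + 0.16 + 0.49 = 3.34
s = √(3.34/2) = √1.67 ≈ 1.292

s = 1.292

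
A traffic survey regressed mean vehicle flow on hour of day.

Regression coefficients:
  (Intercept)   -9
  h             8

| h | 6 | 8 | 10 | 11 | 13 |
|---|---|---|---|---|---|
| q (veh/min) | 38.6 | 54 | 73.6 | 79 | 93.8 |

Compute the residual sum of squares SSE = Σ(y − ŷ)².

h=6: q̂ = -9 + 8·6 = 39; e = 38.6 − 39 = -0.4
h=8: q̂ = -9 + 8·8 = 55; e = 54 − 55 = -1
h=10: q̂ = -9 + 8·10 = 71; e = 73.6 − 71 = 2.6
h=11: q̂ = -9 + 8·11 = 79; e = 79 − 79 = 0
h=13: q̂ = -9 + 8·13 = 95; e = 93.8 − 95 = -1.2
SSE = 0.16 + 1 + 6.76 + 0 + 1.44 = 9.36

SSE = 9.36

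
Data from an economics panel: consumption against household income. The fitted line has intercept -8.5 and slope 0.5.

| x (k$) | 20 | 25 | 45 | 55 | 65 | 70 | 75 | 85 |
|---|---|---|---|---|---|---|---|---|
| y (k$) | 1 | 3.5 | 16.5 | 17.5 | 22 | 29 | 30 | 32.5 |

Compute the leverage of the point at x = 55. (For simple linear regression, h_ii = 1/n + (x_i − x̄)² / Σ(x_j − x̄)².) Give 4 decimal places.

x̄ = (20 + 25 + 45 + 55 + 65 + 70 + 75 + 85)/8 = 55
Σ(x − x̄)² = 1225 + 900 + 100 + 0 + 100 + 225 + 400 + 900 = 3850
h = 1/8 + (0)²/3850 = 0.125 + 0 = 0.1250

h = 0.1250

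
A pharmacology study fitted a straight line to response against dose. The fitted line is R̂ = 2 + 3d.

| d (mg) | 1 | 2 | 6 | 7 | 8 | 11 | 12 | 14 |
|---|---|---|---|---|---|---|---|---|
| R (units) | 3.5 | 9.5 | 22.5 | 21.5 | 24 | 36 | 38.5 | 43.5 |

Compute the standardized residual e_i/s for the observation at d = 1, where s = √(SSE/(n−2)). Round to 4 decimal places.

d=1: R̂ = 2 + 3·1 = 5; e = 3.5 − 5 = -1.5
d=2: R̂ = 2 + 3·2 = 8; e = 9.5 − 8 = 1.5
d=6: R̂ = 2 + 3·6 = 20; e = 22.5 − 20 = 2.5
d=7: R̂ = 2 + 3·7 = 23; e = 21.5 − 23 = -1.5
d=8: R̂ = 2 + 3·8 = 26; e = 24 − 26 = -2
d=11: R̂ = 2 + 3·11 = 35; e = 36 − 35 = 1
d=12: R̂ = 2 + 3·12 = 38; e = 38.5 − 38 = 0.5
d=14: R̂ = 2 + 3·14 = 44; e = 43.5 − 44 = -0.5
SSE = 2.25 + 2.25 + 6.25 + 2.25 + 4 + 1 + 0.25 + 0.25 = 18.5
s = √(18.5/6) = 1.75594
e/s = -1.5 / 1.75594 = -0.8542

-0.8542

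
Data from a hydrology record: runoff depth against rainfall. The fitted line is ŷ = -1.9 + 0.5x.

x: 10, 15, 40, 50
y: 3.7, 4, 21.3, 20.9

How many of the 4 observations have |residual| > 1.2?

x=10: ŷ = -1.9 + 0.5·10 = 3.1; e = 3.7 − 3.1 = 0.6
x=15: ŷ = -1.9 + 0.5·15 = 5.6; e = 4 − 5.6 = -1.6
x=40: ŷ = -1.9 + 0.5·40 = 18.1; e = 21.3 − 18.1 = 3.2
x=50: ŷ = -1.9 + 0.5·50 = 23.1; e = 20.9 − 23.1 = -2.2
|e| > 1.2: x=15 (|e|=1.6), x=40 (|e|=3.2), x=50 (|e|=2.2) → 3

3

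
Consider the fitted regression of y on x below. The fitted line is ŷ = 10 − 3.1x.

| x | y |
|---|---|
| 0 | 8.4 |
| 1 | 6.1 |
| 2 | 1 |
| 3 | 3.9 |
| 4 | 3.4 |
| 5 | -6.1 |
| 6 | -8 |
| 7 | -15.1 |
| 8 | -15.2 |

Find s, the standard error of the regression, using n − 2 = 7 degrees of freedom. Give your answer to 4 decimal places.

x=0: ŷ = 10 − 3.1·0 = 10; e = 8.4 − 10 = -1.6
x=1: ŷ = 10 − 3.1·1 = 6.9; e = 6.1 − 6.9 = -0.8
x=2: ŷ = 10 − 3.1·2 = 3.8; e = 1 − 3.8 = -2.8
x=3: ŷ = 10 − 3.1·3 = 0.7; e = 3.9 − 0.7 = 3.2
x=4: ŷ = 10 − 3.1·4 = -2.4; e = 3.4 − (-2.4) = 5.8
x=5: ŷ = 10 − 3.1·5 = -5.5; e = -6.1 − (-5.5) = -0.6
x=6: ŷ = 10 − 3.1·6 = -8.6; e = -8 − (-8.6) = 0.6
x=7: ŷ = 10 − 3.1·7 = -11.7; e = -15.1 − (-11.7) = -3.4
x=8: ŷ = 10 − 3.1·8 = -14.8; e = -15.2 − (-14.8) = -0.4
SSE = 2.56 + 0.64 + 7.84 + 10.24 + 33.64 + 0.36 + 0.36 + 11.56 + 0.16 = 67.36
s = √(67.36/7) = √9.62286 ≈ 3.1021

s = 3.1021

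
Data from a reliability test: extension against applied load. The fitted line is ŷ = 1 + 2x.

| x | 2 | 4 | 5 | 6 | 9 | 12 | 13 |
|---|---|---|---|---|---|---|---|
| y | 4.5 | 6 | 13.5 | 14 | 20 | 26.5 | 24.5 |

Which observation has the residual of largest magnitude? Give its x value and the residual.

x=2: ŷ = 1 + 2·2 = 5; r = 4.5 − 5 = -0.5
x=4: ŷ = 1 + 2·4 = 9; r = 6 − 9 = -3
x=5: ŷ = 1 + 2·5 = 11; r = 13.5 − 11 = 2.5
x=6: ŷ = 1 + 2·6 = 13; r = 14 − 13 = 1
x=9: ŷ = 1 + 2·9 = 19; r = 20 − 19 = 1
x=12: ŷ = 1 + 2·12 = 25; r = 26.5 − 25 = 1.5
x=13: ŷ = 1 + 2·13 = 27; r = 24.5 − 27 = -2.5
Largest |r| is 3 at x = 4, residual -3.

x = 4, r = -3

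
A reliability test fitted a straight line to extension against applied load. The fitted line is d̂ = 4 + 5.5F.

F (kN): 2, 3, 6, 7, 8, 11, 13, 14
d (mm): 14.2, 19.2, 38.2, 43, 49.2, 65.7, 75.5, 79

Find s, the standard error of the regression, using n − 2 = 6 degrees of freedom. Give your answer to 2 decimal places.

F=2: d̂ = 4 + 5.5·2 = 15; e = 14.2 − 15 = -0.8
F=3: d̂ = 4 + 5.5·3 = 20.5; e = 19.2 − 20.5 = -1.3
F=6: d̂ = 4 + 5.5·6 = 37; e = 38.2 − 37 = 1.2
F=7: d̂ = 4 + 5.5·7 = 42.5; e = 43 − 42.5 = 0.5
F=8: d̂ = 4 + 5.5·8 = 48; e = 49.2 − 48 = 1.2
F=11: d̂ = 4 + 5.5·11 = 64.5; e = 65.7 − 64.5 = 1.2
F=13: d̂ = 4 + 5.5·13 = 75.5; e = 75.5 − 75.5 = 0
F=14: d̂ = 4 + 5.5·14 = 81; e = 79 − 81 = -2
SSE = 0.64 + 1.69 + 1.44 + 0.25 + 1.44 + 1.44 + 0 + 4 = 10.9
s = √(10.9/6) = √1.81667 ≈ 1.35

s = 1.35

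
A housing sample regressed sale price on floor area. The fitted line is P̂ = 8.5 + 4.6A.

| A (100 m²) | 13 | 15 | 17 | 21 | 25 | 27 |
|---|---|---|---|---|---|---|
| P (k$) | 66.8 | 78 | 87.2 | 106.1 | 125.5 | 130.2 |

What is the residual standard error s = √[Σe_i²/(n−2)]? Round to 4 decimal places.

A=13: P̂ = 8.5 + 4.6·13 = 68.3; e = 66.8 − 68.3 = -1.5
A=15: P̂ = 8.5 + 4.6·15 = 77.5; e = 78 − 77.5 = 0.5
A=17: P̂ = 8.5 + 4.6·17 = 86.7; e = 87.2 − 86.7 = 0.5
A=21: P̂ = 8.5 + 4.6·21 = 105.1; e = 106.1 − 105.1 = 1
A=25: P̂ = 8.5 + 4.6·25 = 123.5; e = 125.5 − 123.5 = 2
A=27: P̂ = 8.5 + 4.6·27 = 132.7; e = 130.2 − 132.7 = -2.5
SSE = 2.25 + 0.25 + 0.25 + 1 + 4 + 6.25 = 14
s = √(14/4) = √3.5 ≈ 1.8708

s = 1.8708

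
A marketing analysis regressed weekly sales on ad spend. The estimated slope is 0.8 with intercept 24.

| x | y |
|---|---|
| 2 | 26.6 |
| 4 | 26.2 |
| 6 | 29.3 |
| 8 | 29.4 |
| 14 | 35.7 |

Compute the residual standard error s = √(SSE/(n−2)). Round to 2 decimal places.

s = 1.08

x=2: ŷ = 24 + 0.8·2 = 25.6; r = 26.6 − 25.6 = 1
x=4: ŷ = 24 + 0.8·4 = 27.2; r = 26.2 − 27.2 = -1
x=6: ŷ = 24 + 0.8·6 = 28.8; r = 29.3 − 28.8 = 0.5
x=8: ŷ = 24 + 0.8·8 = 30.4; r = 29.4 − 30.4 = -1
x=14: ŷ = 24 + 0.8·14 = 35.2; r = 35.7 − 35.2 = 0.5
SSE = 1 + 1 + 0.25 + 1 + 0.25 = 3.5
s = √(3.5/3) = √1.16667 ≈ 1.08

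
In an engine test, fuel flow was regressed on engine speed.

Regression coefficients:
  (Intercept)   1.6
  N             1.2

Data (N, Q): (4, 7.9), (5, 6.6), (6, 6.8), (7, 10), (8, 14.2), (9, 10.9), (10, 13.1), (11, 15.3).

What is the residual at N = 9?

e = -1.5

Q̂ = 1.6 + 1.2·9 = 12.4
e = 10.9 − 12.4 = -1.5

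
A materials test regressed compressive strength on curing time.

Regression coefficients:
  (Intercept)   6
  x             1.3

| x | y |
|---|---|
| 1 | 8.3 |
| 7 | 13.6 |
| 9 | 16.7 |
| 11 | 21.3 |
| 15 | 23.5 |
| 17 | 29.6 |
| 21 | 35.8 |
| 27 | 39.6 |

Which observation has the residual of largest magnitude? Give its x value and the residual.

x=1: ŷ = 6 + 1.3·1 = 7.3; e = 8.3 − 7.3 = 1
x=7: ŷ = 6 + 1.3·7 = 15.1; e = 13.6 − 15.1 = -1.5
x=9: ŷ = 6 + 1.3·9 = 17.7; e = 16.7 − 17.7 = -1
x=11: ŷ = 6 + 1.3·11 = 20.3; e = 21.3 − 20.3 = 1
x=15: ŷ = 6 + 1.3·15 = 25.5; e = 23.5 − 25.5 = -2
x=17: ŷ = 6 + 1.3·17 = 28.1; e = 29.6 − 28.1 = 1.5
x=21: ŷ = 6 + 1.3·21 = 33.3; e = 35.8 − 33.3 = 2.5
x=27: ŷ = 6 + 1.3·27 = 41.1; e = 39.6 − 41.1 = -1.5
Largest |e| is 2.5 at x = 21, residual 2.5.

x = 21, e = 2.5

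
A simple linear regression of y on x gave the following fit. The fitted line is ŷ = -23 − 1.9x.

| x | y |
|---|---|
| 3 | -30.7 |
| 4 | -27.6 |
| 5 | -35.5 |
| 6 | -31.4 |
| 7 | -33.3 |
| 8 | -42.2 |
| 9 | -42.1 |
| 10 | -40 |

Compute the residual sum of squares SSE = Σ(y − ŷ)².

SSE = 64

x=3: ŷ = -23 − 1.9·3 = -28.7; r = -30.7 − (-28.7) = -2
x=4: ŷ = -23 − 1.9·4 = -30.6; r = -27.6 − (-30.6) = 3
x=5: ŷ = -23 − 1.9·5 = -32.5; r = -35.5 − (-32.5) = -3
x=6: ŷ = -23 − 1.9·6 = -34.4; r = -31.4 − (-34.4) = 3
x=7: ŷ = -23 − 1.9·7 = -36.3; r = -33.3 − (-36.3) = 3
x=8: ŷ = -23 − 1.9·8 = -38.2; r = -42.2 − (-38.2) = -4
x=9: ŷ = -23 − 1.9·9 = -40.1; r = -42.1 − (-40.1) = -2
x=10: ŷ = -23 − 1.9·10 = -42; r = -40 − (-42) = 2
SSE = 4 + 9 + 9 + 9 + 9 + 16 + 4 + 4 = 64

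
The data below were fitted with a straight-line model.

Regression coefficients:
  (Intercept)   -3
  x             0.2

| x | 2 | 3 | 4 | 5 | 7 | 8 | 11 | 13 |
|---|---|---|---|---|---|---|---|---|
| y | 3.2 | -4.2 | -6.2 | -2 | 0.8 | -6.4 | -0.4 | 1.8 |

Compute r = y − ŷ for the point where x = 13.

r = 2.2

ŷ = -3 + 0.2·13 = -0.4
r = 1.8 − (-0.4) = 2.2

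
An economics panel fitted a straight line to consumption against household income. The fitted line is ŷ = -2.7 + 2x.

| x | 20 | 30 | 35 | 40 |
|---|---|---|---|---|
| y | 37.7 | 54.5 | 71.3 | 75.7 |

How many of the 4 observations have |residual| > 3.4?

x=20: ŷ = -2.7 + 2·20 = 37.3; r = 37.7 − 37.3 = 0.4
x=30: ŷ = -2.7 + 2·30 = 57.3; r = 54.5 − 57.3 = -2.8
x=35: ŷ = -2.7 + 2·35 = 67.3; r = 71.3 − 67.3 = 4
x=40: ŷ = -2.7 + 2·40 = 77.3; r = 75.7 − 77.3 = -1.6
|r| > 3.4: x=35 (|r|=4) → 1

1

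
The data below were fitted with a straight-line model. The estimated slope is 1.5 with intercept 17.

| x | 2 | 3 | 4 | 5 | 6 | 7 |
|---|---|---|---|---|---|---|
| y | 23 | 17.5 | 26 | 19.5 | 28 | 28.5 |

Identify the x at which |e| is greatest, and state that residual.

x=2: ŷ = 17 + 1.5·2 = 20; e = 23 − 20 = 3
x=3: ŷ = 17 + 1.5·3 = 21.5; e = 17.5 − 21.5 = -4
x=4: ŷ = 17 + 1.5·4 = 23; e = 26 − 23 = 3
x=5: ŷ = 17 + 1.5·5 = 24.5; e = 19.5 − 24.5 = -5
x=6: ŷ = 17 + 1.5·6 = 26; e = 28 − 26 = 2
x=7: ŷ = 17 + 1.5·7 = 27.5; e = 28.5 − 27.5 = 1
Largest |e| is 5 at x = 5, residual -5.

x = 5, e = -5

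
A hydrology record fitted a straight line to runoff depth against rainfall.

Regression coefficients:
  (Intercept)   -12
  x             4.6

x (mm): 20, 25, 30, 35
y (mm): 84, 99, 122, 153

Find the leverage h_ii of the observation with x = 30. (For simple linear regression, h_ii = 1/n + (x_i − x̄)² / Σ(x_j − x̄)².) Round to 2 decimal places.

x̄ = (20 + 25 + 30 + 35)/4 = 27.5
Σ(x − x̄)² = 56.25 + 6.25 + 6.25 + 56.25 = 125
h = 1/4 + (2.5)²/125 = 0.25 + 0.05 = 0.30

h = 0.30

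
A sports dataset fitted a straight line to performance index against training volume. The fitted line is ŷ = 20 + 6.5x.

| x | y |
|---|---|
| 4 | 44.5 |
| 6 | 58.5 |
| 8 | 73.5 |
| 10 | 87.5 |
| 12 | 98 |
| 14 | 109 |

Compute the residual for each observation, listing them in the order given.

x=4: ŷ = 20 + 6.5·4 = 46; r = 44.5 − 46 = -1.5
x=6: ŷ = 20 + 6.5·6 = 59; r = 58.5 − 59 = -0.5
x=8: ŷ = 20 + 6.5·8 = 72; r = 73.5 − 72 = 1.5
x=10: ŷ = 20 + 6.5·10 = 85; r = 87.5 − 85 = 2.5
x=12: ŷ = 20 + 6.5·12 = 98; r = 98 − 98 = 0
x=14: ŷ = 20 + 6.5·14 = 111; r = 109 − 111 = -2

-1.5, -0.5, 1.5, 2.5, 0, -2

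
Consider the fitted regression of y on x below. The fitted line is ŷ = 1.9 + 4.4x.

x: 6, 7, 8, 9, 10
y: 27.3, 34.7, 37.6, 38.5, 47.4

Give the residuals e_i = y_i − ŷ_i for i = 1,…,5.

x=6: ŷ = 1.9 + 4.4·6 = 28.3; e = 27.3 − 28.3 = -1
x=7: ŷ = 1.9 + 4.4·7 = 32.7; e = 34.7 − 32.7 = 2
x=8: ŷ = 1.9 + 4.4·8 = 37.1; e = 37.6 − 37.1 = 0.5
x=9: ŷ = 1.9 + 4.4·9 = 41.5; e = 38.5 − 41.5 = -3
x=10: ŷ = 1.9 + 4.4·10 = 45.9; e = 47.4 − 45.9 = 1.5

-1, 2, 0.5, -3, 1.5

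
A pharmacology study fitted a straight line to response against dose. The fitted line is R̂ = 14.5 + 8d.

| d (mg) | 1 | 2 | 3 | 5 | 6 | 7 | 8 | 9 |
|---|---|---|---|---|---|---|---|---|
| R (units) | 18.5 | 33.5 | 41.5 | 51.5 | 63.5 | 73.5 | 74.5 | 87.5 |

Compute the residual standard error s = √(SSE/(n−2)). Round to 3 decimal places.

d=1: R̂ = 14.5 + 8·1 = 22.5; e = 18.5 − 22.5 = -4
d=2: R̂ = 14.5 + 8·2 = 30.5; e = 33.5 − 30.5 = 3
d=3: R̂ = 14.5 + 8·3 = 38.5; e = 41.5 − 38.5 = 3
d=5: R̂ = 14.5 + 8·5 = 54.5; e = 51.5 − 54.5 = -3
d=6: R̂ = 14.5 + 8·6 = 62.5; e = 63.5 − 62.5 = 1
d=7: R̂ = 14.5 + 8·7 = 70.5; e = 73.5 − 70.5 = 3
d=8: R̂ = 14.5 + 8·8 = 78.5; e = 74.5 − 78.5 = -4
d=9: R̂ = 14.5 + 8·9 = 86.5; e = 87.5 − 86.5 = 1
SSE = 16 + 9 + 9 + 9 + 1 + 9 + 16 + 1 = 70
s = √(70/6) = √11.6667 ≈ 3.416

s = 3.416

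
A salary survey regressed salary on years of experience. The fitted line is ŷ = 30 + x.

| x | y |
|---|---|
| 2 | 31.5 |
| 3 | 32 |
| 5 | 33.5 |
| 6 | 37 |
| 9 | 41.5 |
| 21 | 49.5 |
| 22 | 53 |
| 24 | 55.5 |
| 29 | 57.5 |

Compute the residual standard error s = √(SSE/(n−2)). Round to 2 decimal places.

s = 1.63

x=2: ŷ = 30 + 2 = 32; r = 31.5 − 32 = -0.5
x=3: ŷ = 30 + 3 = 33; r = 32 − 33 = -1
x=5: ŷ = 30 + 5 = 35; r = 33.5 − 35 = -1.5
x=6: ŷ = 30 + 6 = 36; r = 37 − 36 = 1
x=9: ŷ = 30 + 9 = 39; r = 41.5 − 39 = 2.5
x=21: ŷ = 30 + 21 = 51; r = 49.5 − 51 = -1.5
x=22: ŷ = 30 + 22 = 52; r = 53 − 52 = 1
x=24: ŷ = 30 + 24 = 54; r = 55.5 − 54 = 1.5
x=29: ŷ = 30 + 29 = 59; r = 57.5 − 59 = -1.5
SSE = 0.25 + 1 + 2.25 + 1 + 6.25 + 2.25 + 1 + 2.25 + 2.25 = 18.5
s = √(18.5/7) = √2.64286 ≈ 1.63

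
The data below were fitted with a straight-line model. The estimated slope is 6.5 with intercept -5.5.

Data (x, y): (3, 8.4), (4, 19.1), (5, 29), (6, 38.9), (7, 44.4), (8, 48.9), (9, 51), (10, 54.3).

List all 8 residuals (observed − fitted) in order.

-5.6, -1.4, 2, 5.4, 4.4, 2.4, -2, -5.2

x=3: ŷ = -5.5 + 6.5·3 = 14; r = 8.4 − 14 = -5.6
x=4: ŷ = -5.5 + 6.5·4 = 20.5; r = 19.1 − 20.5 = -1.4
x=5: ŷ = -5.5 + 6.5·5 = 27; r = 29 − 27 = 2
x=6: ŷ = -5.5 + 6.5·6 = 33.5; r = 38.9 − 33.5 = 5.4
x=7: ŷ = -5.5 + 6.5·7 = 40; r = 44.4 − 40 = 4.4
x=8: ŷ = -5.5 + 6.5·8 = 46.5; r = 48.9 − 46.5 = 2.4
x=9: ŷ = -5.5 + 6.5·9 = 53; r = 51 − 53 = -2
x=10: ŷ = -5.5 + 6.5·10 = 59.5; r = 54.3 − 59.5 = -5.2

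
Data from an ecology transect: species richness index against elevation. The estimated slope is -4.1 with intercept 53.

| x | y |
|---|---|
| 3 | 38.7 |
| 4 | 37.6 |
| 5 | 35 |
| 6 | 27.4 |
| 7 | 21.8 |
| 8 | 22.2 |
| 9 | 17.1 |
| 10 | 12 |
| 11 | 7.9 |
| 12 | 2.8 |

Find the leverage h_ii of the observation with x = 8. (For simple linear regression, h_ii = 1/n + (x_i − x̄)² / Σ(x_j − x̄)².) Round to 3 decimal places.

h = 0.103

x̄ = (3 + 4 + 5 + 6 + 7 + 8 + 9 + 10 + 11 + 12)/10 = 7.5
Σ(x − x̄)² = 20.25 + 12.25 + 6.25 + 2.25 + 0.25 + 0.25 + 2.25 + 6.25 + 12.25 + 20.25 = 82.5
h = 1/10 + (0.5)²/82.5 = 0.1 + 0.0030303 = 0.103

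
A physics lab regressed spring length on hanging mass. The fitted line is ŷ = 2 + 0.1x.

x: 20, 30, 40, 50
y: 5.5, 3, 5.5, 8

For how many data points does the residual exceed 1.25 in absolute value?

x=20: ŷ = 2 + 0.1·20 = 4; e = 5.5 − 4 = 1.5
x=30: ŷ = 2 + 0.1·30 = 5; e = 3 − 5 = -2
x=40: ŷ = 2 + 0.1·40 = 6; e = 5.5 − 6 = -0.5
x=50: ŷ = 2 + 0.1·50 = 7; e = 8 − 7 = 1
|e| > 1.25: x=20 (|e|=1.5), x=30 (|e|=2) → 2

2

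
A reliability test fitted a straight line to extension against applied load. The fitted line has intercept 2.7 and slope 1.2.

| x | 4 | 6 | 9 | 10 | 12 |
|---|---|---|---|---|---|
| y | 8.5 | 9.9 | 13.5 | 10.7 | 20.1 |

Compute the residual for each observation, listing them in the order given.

1, 0, 0, -4, 3

x=4: ŷ = 2.7 + 1.2·4 = 7.5; e = 8.5 − 7.5 = 1
x=6: ŷ = 2.7 + 1.2·6 = 9.9; e = 9.9 − 9.9 = 0
x=9: ŷ = 2.7 + 1.2·9 = 13.5; e = 13.5 − 13.5 = 0
x=10: ŷ = 2.7 + 1.2·10 = 14.7; e = 10.7 − 14.7 = -4
x=12: ŷ = 2.7 + 1.2·12 = 17.1; e = 20.1 − 17.1 = 3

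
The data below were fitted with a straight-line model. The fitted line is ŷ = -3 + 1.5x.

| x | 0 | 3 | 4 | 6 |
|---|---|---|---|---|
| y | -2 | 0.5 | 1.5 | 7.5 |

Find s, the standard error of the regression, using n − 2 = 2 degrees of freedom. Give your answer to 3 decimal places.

x=0: ŷ = -3 + 1.5·0 = -3; r = -2 − (-3) = 1
x=3: ŷ = -3 + 1.5·3 = 1.5; r = 0.5 − 1.5 = -1
x=4: ŷ = -3 + 1.5·4 = 3; r = 1.5 − 3 = -1.5
x=6: ŷ = -3 + 1.5·6 = 6; r = 7.5 − 6 = 1.5
SSE = 1 + 1 + 2.25 + 2.25 = 6.5
s = √(6.5/2) = √3.25 ≈ 1.803

s = 1.803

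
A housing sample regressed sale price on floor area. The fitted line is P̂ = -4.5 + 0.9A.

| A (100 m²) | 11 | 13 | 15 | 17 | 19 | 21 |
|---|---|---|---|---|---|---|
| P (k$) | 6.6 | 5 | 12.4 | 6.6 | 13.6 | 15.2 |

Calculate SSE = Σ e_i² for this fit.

SSE = 37.12

A=11: P̂ = -4.5 + 0.9·11 = 5.4; e = 6.6 − 5.4 = 1.2
A=13: P̂ = -4.5 + 0.9·13 = 7.2; e = 5 − 7.2 = -2.2
A=15: P̂ = -4.5 + 0.9·15 = 9; e = 12.4 − 9 = 3.4
A=17: P̂ = -4.5 + 0.9·17 = 10.8; e = 6.6 − 10.8 = -4.2
A=19: P̂ = -4.5 + 0.9·19 = 12.6; e = 13.6 − 12.6 = 1
A=21: P̂ = -4.5 + 0.9·21 = 14.4; e = 15.2 − 14.4 = 0.8
SSE = 1.44 + 4.84 + 11.56 + 17.64 + 1 + 0.64 = 37.12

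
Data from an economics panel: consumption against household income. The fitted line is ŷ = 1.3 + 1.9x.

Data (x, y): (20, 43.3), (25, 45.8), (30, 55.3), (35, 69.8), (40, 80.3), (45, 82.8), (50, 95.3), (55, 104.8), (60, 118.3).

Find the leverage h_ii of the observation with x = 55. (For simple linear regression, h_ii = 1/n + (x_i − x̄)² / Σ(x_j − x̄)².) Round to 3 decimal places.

x̄ = (20 + 25 + 30 + 35 + 40 + 45 + 50 + 55 + 60)/9 = 40
Σ(x − x̄)² = 400 + 225 + 100 + 25 + 0 + 25 + 100 + 225 + 400 = 1500
h = 1/9 + (15)²/1500 = 0.111111 + 0.15 = 0.261

h = 0.261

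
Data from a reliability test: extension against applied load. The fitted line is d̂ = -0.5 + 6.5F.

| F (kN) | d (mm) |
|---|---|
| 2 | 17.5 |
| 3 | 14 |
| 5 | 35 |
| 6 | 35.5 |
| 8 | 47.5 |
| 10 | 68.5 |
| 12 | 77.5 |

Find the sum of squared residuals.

F=2: d̂ = -0.5 + 6.5·2 = 12.5; r = 17.5 − 12.5 = 5
F=3: d̂ = -0.5 + 6.5·3 = 19; r = 14 − 19 = -5
F=5: d̂ = -0.5 + 6.5·5 = 32; r = 35 − 32 = 3
F=6: d̂ = -0.5 + 6.5·6 = 38.5; r = 35.5 − 38.5 = -3
F=8: d̂ = -0.5 + 6.5·8 = 51.5; r = 47.5 − 51.5 = -4
F=10: d̂ = -0.5 + 6.5·10 = 64.5; r = 68.5 − 64.5 = 4
F=12: d̂ = -0.5 + 6.5·12 = 77.5; r = 77.5 − 77.5 = 0
SSE = 25 + 25 + 9 + 9 + 16 + 16 + 0 = 100

SSE = 100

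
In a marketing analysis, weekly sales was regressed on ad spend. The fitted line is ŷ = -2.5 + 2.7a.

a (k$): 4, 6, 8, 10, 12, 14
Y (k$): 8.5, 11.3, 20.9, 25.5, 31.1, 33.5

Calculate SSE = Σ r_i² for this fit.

a=4: ŷ = -2.5 + 2.7·4 = 8.3; r = 8.5 − 8.3 = 0.2
a=6: ŷ = -2.5 + 2.7·6 = 13.7; r = 11.3 − 13.7 = -2.4
a=8: ŷ = -2.5 + 2.7·8 = 19.1; r = 20.9 − 19.1 = 1.8
a=10: ŷ = -2.5 + 2.7·10 = 24.5; r = 25.5 − 24.5 = 1
a=12: ŷ = -2.5 + 2.7·12 = 29.9; r = 31.1 − 29.9 = 1.2
a=14: ŷ = -2.5 + 2.7·14 = 35.3; r = 33.5 − 35.3 = -1.8
SSE = 0.04 + 5.76 + 3.24 + 1 + 1.44 + 3.24 = 14.72

SSE = 14.72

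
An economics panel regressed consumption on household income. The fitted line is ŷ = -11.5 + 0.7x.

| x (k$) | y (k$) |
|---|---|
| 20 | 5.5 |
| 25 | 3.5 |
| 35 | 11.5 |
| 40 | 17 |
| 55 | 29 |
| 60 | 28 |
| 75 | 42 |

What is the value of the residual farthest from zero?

e = 3

x=20: ŷ = -11.5 + 0.7·20 = 2.5; e = 5.5 − 2.5 = 3
x=25: ŷ = -11.5 + 0.7·25 = 6; e = 3.5 − 6 = -2.5
x=35: ŷ = -11.5 + 0.7·35 = 13; e = 11.5 − 13 = -1.5
x=40: ŷ = -11.5 + 0.7·40 = 16.5; e = 17 − 16.5 = 0.5
x=55: ŷ = -11.5 + 0.7·55 = 27; e = 29 − 27 = 2
x=60: ŷ = -11.5 + 0.7·60 = 30.5; e = 28 − 30.5 = -2.5
x=75: ŷ = -11.5 + 0.7·75 = 41; e = 42 − 41 = 1
Largest |e| is 3 at x = 20, residual 3.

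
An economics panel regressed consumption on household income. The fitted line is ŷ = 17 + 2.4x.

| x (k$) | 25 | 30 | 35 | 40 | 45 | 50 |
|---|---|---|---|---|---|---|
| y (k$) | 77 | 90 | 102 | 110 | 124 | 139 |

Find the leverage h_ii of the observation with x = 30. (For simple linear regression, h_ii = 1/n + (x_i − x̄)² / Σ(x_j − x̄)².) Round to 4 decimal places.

x̄ = (25 + 30 + 35 + 40 + 45 + 50)/6 = 37.5
Σ(x − x̄)² = 156.25 + 56.25 + 6.25 + 6.25 + 56.25 + 156.25 = 437.5
h = 1/6 + (-7.5)²/437.5 = 0.166667 + 0.128571 = 0.2952

h = 0.2952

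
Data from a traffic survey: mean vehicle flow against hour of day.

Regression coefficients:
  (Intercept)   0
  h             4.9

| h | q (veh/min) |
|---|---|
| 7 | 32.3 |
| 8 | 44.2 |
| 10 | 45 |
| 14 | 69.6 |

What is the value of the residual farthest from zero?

r = 5

h=7: ŷ = 4.9·7 = 34.3; r = 32.3 − 34.3 = -2
h=8: ŷ = 4.9·8 = 39.2; r = 44.2 − 39.2 = 5
h=10: ŷ = 4.9·10 = 49; r = 45 − 49 = -4
h=14: ŷ = 4.9·14 = 68.6; r = 69.6 − 68.6 = 1
Largest |r| is 5 at h = 8, residual 5.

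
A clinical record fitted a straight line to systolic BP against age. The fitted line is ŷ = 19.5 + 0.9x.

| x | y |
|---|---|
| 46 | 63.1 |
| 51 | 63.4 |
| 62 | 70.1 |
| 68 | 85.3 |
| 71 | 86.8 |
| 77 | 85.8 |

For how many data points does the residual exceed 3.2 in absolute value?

3

x=46: ŷ = 19.5 + 0.9·46 = 60.9; r = 63.1 − 60.9 = 2.2
x=51: ŷ = 19.5 + 0.9·51 = 65.4; r = 63.4 − 65.4 = -2
x=62: ŷ = 19.5 + 0.9·62 = 75.3; r = 70.1 − 75.3 = -5.2
x=68: ŷ = 19.5 + 0.9·68 = 80.7; r = 85.3 − 80.7 = 4.6
x=71: ŷ = 19.5 + 0.9·71 = 83.4; r = 86.8 − 83.4 = 3.4
x=77: ŷ = 19.5 + 0.9·77 = 88.8; r = 85.8 − 88.8 = -3
|r| > 3.2: x=62 (|r|=5.2), x=68 (|r|=4.6), x=71 (|r|=3.4) → 3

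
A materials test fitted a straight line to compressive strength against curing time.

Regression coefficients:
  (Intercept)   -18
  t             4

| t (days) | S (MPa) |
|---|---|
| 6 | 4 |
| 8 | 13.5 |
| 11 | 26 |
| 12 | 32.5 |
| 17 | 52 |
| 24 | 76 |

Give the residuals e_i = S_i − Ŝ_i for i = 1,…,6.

t=6: Ŝ = -18 + 4·6 = 6; e = 4 − 6 = -2
t=8: Ŝ = -18 + 4·8 = 14; e = 13.5 − 14 = -0.5
t=11: Ŝ = -18 + 4·11 = 26; e = 26 − 26 = 0
t=12: Ŝ = -18 + 4·12 = 30; e = 32.5 − 30 = 2.5
t=17: Ŝ = -18 + 4·17 = 50; e = 52 − 50 = 2
t=24: Ŝ = -18 + 4·24 = 78; e = 76 − 78 = -2

-2, -0.5, 0, 2.5, 2, -2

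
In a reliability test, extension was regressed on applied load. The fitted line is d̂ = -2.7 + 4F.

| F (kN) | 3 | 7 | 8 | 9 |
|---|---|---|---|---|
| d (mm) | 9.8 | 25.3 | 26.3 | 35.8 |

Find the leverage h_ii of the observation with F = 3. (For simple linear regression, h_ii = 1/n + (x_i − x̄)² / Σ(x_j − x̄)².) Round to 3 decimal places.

h = 0.928

F̄ = (3 + 7 + 8 + 9)/4 = 6.75
Σ(F − F̄)² = 14.0625 + 0.0625 + 1.5625 + 5.0625 = 20.75
h = 1/4 + (-3.75)²/20.75 = 0.25 + 0.677711 = 0.928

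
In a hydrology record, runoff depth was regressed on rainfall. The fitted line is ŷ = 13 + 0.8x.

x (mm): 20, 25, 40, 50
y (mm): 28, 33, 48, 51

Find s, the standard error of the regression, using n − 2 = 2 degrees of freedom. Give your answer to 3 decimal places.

s = 2.646

x=20: ŷ = 13 + 0.8·20 = 29; e = 28 − 29 = -1
x=25: ŷ = 13 + 0.8·25 = 33; e = 33 − 33 = 0
x=40: ŷ = 13 + 0.8·40 = 45; e = 48 − 45 = 3
x=50: ŷ = 13 + 0.8·50 = 53; e = 51 − 53 = -2
SSE = 1 + 0 + 9 + 4 = 14
s = √(14/2) = √7 ≈ 2.646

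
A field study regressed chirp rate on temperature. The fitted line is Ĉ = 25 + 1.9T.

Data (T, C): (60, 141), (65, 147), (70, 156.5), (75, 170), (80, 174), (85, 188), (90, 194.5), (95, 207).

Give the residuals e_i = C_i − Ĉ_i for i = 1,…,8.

2, -1.5, -1.5, 2.5, -3, 1.5, -1.5, 1.5

T=60: Ĉ = 25 + 1.9·60 = 139; e = 141 − 139 = 2
T=65: Ĉ = 25 + 1.9·65 = 148.5; e = 147 − 148.5 = -1.5
T=70: Ĉ = 25 + 1.9·70 = 158; e = 156.5 − 158 = -1.5
T=75: Ĉ = 25 + 1.9·75 = 167.5; e = 170 − 167.5 = 2.5
T=80: Ĉ = 25 + 1.9·80 = 177; e = 174 − 177 = -3
T=85: Ĉ = 25 + 1.9·85 = 186.5; e = 188 − 186.5 = 1.5
T=90: Ĉ = 25 + 1.9·90 = 196; e = 194.5 − 196 = -1.5
T=95: Ĉ = 25 + 1.9·95 = 205.5; e = 207 − 205.5 = 1.5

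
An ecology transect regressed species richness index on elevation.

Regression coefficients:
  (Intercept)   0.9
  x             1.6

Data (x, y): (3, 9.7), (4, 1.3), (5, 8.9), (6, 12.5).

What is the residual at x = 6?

e = 2

ŷ = 0.9 + 1.6·6 = 10.5
e = 12.5 − 10.5 = 2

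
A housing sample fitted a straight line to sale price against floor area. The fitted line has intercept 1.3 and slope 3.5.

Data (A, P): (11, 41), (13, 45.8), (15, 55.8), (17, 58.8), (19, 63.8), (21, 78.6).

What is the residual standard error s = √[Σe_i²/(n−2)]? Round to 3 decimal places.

s = 3.197

A=11: ŷ = 1.3 + 3.5·11 = 39.8; e = 41 − 39.8 = 1.2
A=13: ŷ = 1.3 + 3.5·13 = 46.8; e = 45.8 − 46.8 = -1
A=15: ŷ = 1.3 + 3.5·15 = 53.8; e = 55.8 − 53.8 = 2
A=17: ŷ = 1.3 + 3.5·17 = 60.8; e = 58.8 − 60.8 = -2
A=19: ŷ = 1.3 + 3.5·19 = 67.8; e = 63.8 − 67.8 = -4
A=21: ŷ = 1.3 + 3.5·21 = 74.8; e = 78.6 − 74.8 = 3.8
SSE = 1.44 + 1 + 4 + 4 + 16 + 14.44 = 40.88
s = √(40.88/4) = √10.22 ≈ 3.197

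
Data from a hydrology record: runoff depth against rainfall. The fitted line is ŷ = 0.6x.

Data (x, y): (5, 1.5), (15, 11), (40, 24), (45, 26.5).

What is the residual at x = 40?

ŷ = 0.6·40 = 24
r = 24 − 24 = 0

r = 0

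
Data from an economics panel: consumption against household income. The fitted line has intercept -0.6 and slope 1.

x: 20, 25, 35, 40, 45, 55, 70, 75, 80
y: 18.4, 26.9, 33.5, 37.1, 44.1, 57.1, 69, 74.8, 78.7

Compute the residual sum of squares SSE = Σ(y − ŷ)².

x=20: ŷ = -0.6 + 20 = 19.4; e = 18.4 − 19.4 = -1
x=25: ŷ = -0.6 + 25 = 24.4; e = 26.9 − 24.4 = 2.5
x=35: ŷ = -0.6 + 35 = 34.4; e = 33.5 − 34.4 = -0.9
x=40: ŷ = -0.6 + 40 = 39.4; e = 37.1 − 39.4 = -2.3
x=45: ŷ = -0.6 + 45 = 44.4; e = 44.1 − 44.4 = -0.3
x=55: ŷ = -0.6 + 55 = 54.4; e = 57.1 − 54.4 = 2.7
x=70: ŷ = -0.6 + 70 = 69.4; e = 69 − 69.4 = -0.4
x=75: ŷ = -0.6 + 75 = 74.4; e = 74.8 − 74.4 = 0.4
x=80: ŷ = -0.6 + 80 = 79.4; e = 78.7 − 79.4 = -0.7
SSE = 1 + 6.25 + 0.81 + 5.29 + 0.09 + 7.29 + 0.16 + 0.16 + 0.49 = 21.54

SSE = 21.54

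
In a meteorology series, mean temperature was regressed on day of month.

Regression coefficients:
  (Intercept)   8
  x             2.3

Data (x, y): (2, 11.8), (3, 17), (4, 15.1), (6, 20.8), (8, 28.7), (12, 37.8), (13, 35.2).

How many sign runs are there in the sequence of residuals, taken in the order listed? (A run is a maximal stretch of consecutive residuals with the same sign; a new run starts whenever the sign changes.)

x=2: ŷ = 8 + 2.3·2 = 12.6; e = 11.8 − 12.6 = -0.8
x=3: ŷ = 8 + 2.3·3 = 14.9; e = 17 − 14.9 = 2.1
x=4: ŷ = 8 + 2.3·4 = 17.2; e = 15.1 − 17.2 = -2.1
x=6: ŷ = 8 + 2.3·6 = 21.8; e = 20.8 − 21.8 = -1
x=8: ŷ = 8 + 2.3·8 = 26.4; e = 28.7 − 26.4 = 2.3
x=12: ŷ = 8 + 2.3·12 = 35.6; e = 37.8 − 35.6 = 2.2
x=13: ŷ = 8 + 2.3·13 = 37.9; e = 35.2 − 37.9 = -2.7
Signs: − + − − + + −
Runs: −×1, +×1, −×2, +×2, −×1 → 5

5 runs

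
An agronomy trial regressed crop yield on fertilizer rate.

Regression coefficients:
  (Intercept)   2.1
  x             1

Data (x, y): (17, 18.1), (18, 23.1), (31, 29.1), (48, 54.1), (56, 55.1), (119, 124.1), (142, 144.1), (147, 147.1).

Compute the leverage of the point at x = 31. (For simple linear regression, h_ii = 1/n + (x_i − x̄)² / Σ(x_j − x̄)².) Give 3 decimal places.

h = 0.205

x̄ = (17 + 18 + 31 + 48 + 56 + 119 + 142 + 147)/8 = 72.25
Σ(x − x̄)² = 3052.56 + 2943.06 + 1701.56 + 588.062 + 264.062 + 2185.56 + 4865.06 + 5587.56 = 21187.5
h = 1/8 + (-41.25)²/21187.5 = 0.125 + 0.0803097 = 0.205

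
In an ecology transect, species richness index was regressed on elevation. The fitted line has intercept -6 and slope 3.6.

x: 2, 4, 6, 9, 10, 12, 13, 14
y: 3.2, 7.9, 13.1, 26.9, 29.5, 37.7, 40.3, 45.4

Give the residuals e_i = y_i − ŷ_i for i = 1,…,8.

x=2: ŷ = -6 + 3.6·2 = 1.2; e = 3.2 − 1.2 = 2
x=4: ŷ = -6 + 3.6·4 = 8.4; e = 7.9 − 8.4 = -0.5
x=6: ŷ = -6 + 3.6·6 = 15.6; e = 13.1 − 15.6 = -2.5
x=9: ŷ = -6 + 3.6·9 = 26.4; e = 26.9 − 26.4 = 0.5
x=10: ŷ = -6 + 3.6·10 = 30; e = 29.5 − 30 = -0.5
x=12: ŷ = -6 + 3.6·12 = 37.2; e = 37.7 − 37.2 = 0.5
x=13: ŷ = -6 + 3.6·13 = 40.8; e = 40.3 − 40.8 = -0.5
x=14: ŷ = -6 + 3.6·14 = 44.4; e = 45.4 − 44.4 = 1

2, -0.5, -2.5, 0.5, -0.5, 0.5, -0.5, 1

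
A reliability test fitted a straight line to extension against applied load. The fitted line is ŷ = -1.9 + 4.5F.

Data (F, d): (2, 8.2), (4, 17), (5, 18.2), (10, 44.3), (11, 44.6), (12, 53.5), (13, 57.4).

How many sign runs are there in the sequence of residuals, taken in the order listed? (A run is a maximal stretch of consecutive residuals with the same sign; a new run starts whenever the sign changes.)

5 runs

F=2: ŷ = -1.9 + 4.5·2 = 7.1; e = 8.2 − 7.1 = 1.1
F=4: ŷ = -1.9 + 4.5·4 = 16.1; e = 17 − 16.1 = 0.9
F=5: ŷ = -1.9 + 4.5·5 = 20.6; e = 18.2 − 20.6 = -2.4
F=10: ŷ = -1.9 + 4.5·10 = 43.1; e = 44.3 − 43.1 = 1.2
F=11: ŷ = -1.9 + 4.5·11 = 47.6; e = 44.6 − 47.6 = -3
F=12: ŷ = -1.9 + 4.5·12 = 52.1; e = 53.5 − 52.1 = 1.4
F=13: ŷ = -1.9 + 4.5·13 = 56.6; e = 57.4 − 56.6 = 0.8
Signs: + + − + − + +
Runs: +×2, −×1, +×1, −×1, +×2 → 5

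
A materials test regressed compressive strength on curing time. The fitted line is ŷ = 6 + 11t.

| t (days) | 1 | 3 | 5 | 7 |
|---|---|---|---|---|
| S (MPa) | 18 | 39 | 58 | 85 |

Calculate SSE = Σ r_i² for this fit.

SSE = 14

t=1: ŷ = 6 + 11·1 = 17; r = 18 − 17 = 1
t=3: ŷ = 6 + 11·3 = 39; r = 39 − 39 = 0
t=5: ŷ = 6 + 11·5 = 61; r = 58 − 61 = -3
t=7: ŷ = 6 + 11·7 = 83; r = 85 − 83 = 2
SSE = 1 + 0 + 9 + 4 = 14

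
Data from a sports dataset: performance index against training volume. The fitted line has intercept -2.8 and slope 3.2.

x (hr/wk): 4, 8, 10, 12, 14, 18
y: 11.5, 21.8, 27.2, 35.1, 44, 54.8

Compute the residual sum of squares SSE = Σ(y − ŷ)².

SSE = 11.5

x=4: ŷ = -2.8 + 3.2·4 = 10; e = 11.5 − 10 = 1.5
x=8: ŷ = -2.8 + 3.2·8 = 22.8; e = 21.8 − 22.8 = -1
x=10: ŷ = -2.8 + 3.2·10 = 29.2; e = 27.2 − 29.2 = -2
x=12: ŷ = -2.8 + 3.2·12 = 35.6; e = 35.1 − 35.6 = -0.5
x=14: ŷ = -2.8 + 3.2·14 = 42; e = 44 − 42 = 2
x=18: ŷ = -2.8 + 3.2·18 = 54.8; e = 54.8 − 54.8 = 0
SSE = 2.25 + 1 + 4 + 0.25 + 4 + 0 = 11.5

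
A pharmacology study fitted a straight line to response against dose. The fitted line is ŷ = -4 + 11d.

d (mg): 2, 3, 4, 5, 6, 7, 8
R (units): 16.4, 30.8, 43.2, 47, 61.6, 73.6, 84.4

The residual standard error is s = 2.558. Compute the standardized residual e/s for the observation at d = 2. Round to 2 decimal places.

ŷ = -4 + 11·2 = 18
e = 16.4 − 18 = -1.6
e/s = -1.6 / 2.558 = -0.63

-0.63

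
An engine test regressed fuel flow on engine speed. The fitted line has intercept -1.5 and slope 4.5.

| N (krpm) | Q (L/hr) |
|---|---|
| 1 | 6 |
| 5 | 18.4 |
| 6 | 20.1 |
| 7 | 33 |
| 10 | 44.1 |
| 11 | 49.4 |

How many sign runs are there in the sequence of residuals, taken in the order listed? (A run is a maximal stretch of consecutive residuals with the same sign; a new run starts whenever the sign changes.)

N=1: ŷ = -1.5 + 4.5·1 = 3; e = 6 − 3 = 3
N=5: ŷ = -1.5 + 4.5·5 = 21; e = 18.4 − 21 = -2.6
N=6: ŷ = -1.5 + 4.5·6 = 25.5; e = 20.1 − 25.5 = -5.4
N=7: ŷ = -1.5 + 4.5·7 = 30; e = 33 − 30 = 3
N=10: ŷ = -1.5 + 4.5·10 = 43.5; e = 44.1 − 43.5 = 0.6
N=11: ŷ = -1.5 + 4.5·11 = 48; e = 49.4 − 48 = 1.4
Signs: + − − + + +
Runs: +×1, −×2, +×3 → 3

3 runs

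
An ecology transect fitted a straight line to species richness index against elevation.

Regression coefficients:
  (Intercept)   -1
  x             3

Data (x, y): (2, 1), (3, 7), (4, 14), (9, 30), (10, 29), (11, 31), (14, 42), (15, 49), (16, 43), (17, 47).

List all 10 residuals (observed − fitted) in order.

-4, -1, 3, 4, 0, -1, 1, 5, -4, -3

x=2: ŷ = -1 + 3·2 = 5; e = 1 − 5 = -4
x=3: ŷ = -1 + 3·3 = 8; e = 7 − 8 = -1
x=4: ŷ = -1 + 3·4 = 11; e = 14 − 11 = 3
x=9: ŷ = -1 + 3·9 = 26; e = 30 − 26 = 4
x=10: ŷ = -1 + 3·10 = 29; e = 29 − 29 = 0
x=11: ŷ = -1 + 3·11 = 32; e = 31 − 32 = -1
x=14: ŷ = -1 + 3·14 = 41; e = 42 − 41 = 1
x=15: ŷ = -1 + 3·15 = 44; e = 49 − 44 = 5
x=16: ŷ = -1 + 3·16 = 47; e = 43 − 47 = -4
x=17: ŷ = -1 + 3·17 = 50; e = 47 − 50 = -3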